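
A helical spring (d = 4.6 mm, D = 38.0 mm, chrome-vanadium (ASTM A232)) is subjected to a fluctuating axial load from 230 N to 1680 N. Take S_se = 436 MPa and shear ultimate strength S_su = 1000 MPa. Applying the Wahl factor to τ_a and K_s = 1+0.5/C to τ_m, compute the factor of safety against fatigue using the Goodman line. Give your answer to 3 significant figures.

0.339

C = D/d = 38.0/4.6 = 8.2609; K_W = (4C−1)/(4C−4)+0.615/C = 1.1777; K_s = 1+0.5/C = 1.0605
F_a = (F_max−F_min)/2 = 725 N; F_m = (F_max+F_min)/2 = 955 N
τ_a = K_W·8F_aD/(πd³) = 1.1777 × 720.76 = 848.86 MPa
τ_m = K_s·8F_mD/(πd³) = 1.0605 × 949.41 = 1006.9 MPa
Goodman: 1/n_f = τ_a/S_se + τ_m/S_su = 848.86/436 + 1006.9/1000 = 1.94693 + 1.00687 = 2.9538
n_f = 1/2.9538 = 0.3385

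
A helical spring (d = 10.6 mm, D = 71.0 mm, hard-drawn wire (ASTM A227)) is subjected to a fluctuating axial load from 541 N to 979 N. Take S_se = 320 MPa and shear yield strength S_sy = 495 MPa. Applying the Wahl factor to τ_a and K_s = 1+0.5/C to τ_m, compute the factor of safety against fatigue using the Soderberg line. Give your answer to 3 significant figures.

2.65

C = D/d = 71.0/10.6 = 6.6981; K_W = (4C−1)/(4C−4)+0.615/C = 1.2234; K_s = 1+0.5/C = 1.0746
F_a = (F_max−F_min)/2 = 219 N; F_m = (F_max+F_min)/2 = 760 N
τ_a = K_W·8F_aD/(πd³) = 1.2234 × 33.245 = 40.673 MPa
τ_m = K_s·8F_mD/(πd³) = 1.0746 × 115.37 = 123.98 MPa
Soderberg: 1/n_f = τ_a/S_se + τ_m/S_sy = 40.673/320 + 123.98/495 = 0.12710 + 0.25047 = 0.37757
n_f = 1/0.37757 = 2.648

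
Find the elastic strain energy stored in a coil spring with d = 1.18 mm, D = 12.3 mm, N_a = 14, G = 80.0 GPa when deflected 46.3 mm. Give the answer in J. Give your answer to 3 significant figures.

0.798 J

k = Gd⁴/(8D³N_a) = (80.0×10³)(1.18⁴)/(8·12.3³·14) = 0.74419 N/mm
U = ½kδ² = 0.5 × 0.74419 × 46.3² = 797.66 N·mm = 0.79766 J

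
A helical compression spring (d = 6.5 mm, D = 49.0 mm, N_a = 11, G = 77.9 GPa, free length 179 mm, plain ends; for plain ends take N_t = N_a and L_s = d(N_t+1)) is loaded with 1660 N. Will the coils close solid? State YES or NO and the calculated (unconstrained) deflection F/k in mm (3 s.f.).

YES, δ = 124 mm

k = Gd⁴/(8D³N_a) = (77.9×10³)(6.5⁴)/(8·49.0³·11) = 13.431 N/mm
N_t = 11; L_s = 6.5·12 = 78 mm; δ_solid = L₀ − L_s = 179 − 78 = 101 mm
δ = F/k = 1660/13.431 = 123.59 mm
δ ≥ δ_solid → spring goes solid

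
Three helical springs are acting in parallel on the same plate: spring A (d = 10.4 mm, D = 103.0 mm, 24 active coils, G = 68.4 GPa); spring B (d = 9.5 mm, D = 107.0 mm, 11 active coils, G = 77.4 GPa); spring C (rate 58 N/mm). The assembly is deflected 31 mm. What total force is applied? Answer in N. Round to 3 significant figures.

2100 N

k_A = Gd⁴/(8D³N_a) = (68.4×10³)(10.4⁴)/(8·103.0³·24) = 3.814 N/mm
k_B = Gd⁴/(8D³N_a) = (77.4×10³)(9.5⁴)/(8·107.0³·11) = 5.8479 N/mm
Parallel: k_eq = 3.814 + 5.8479 + 58 = 67.662 N/mm
F = k_eq·δ = 67.662·31 = 2097.5 N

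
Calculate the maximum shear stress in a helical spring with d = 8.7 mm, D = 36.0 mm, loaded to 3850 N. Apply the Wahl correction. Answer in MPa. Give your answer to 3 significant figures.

744 MPa

Spring index C = D/d = 36.0/8.7 = 4.1379
K_W = (4C−1)/(4C−4) + 0.615/C = 15.552/12.552 + 0.1486 = 1.3876
τ₀ = 8FD/(πd³) = 8·3850·36.0/(π·8.7³) = 1.1088e+06/2068.7 = 535.98 MPa
τ_max = K·τ₀ = 1.3876 × 535.98 = 743.74 MPa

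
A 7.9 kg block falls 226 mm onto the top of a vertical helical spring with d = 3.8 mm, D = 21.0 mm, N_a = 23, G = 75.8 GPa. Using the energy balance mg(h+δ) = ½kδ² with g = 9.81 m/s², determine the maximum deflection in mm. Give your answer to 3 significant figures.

70.4 mm

k = Gd⁴/(8D³N_a) = (75.8×10³)(3.8⁴)/(8·21.0³·23) = 9.2753 N/mm
W = mg = 7.9 × 9.81 = 77.499 N
½kδ² − Wδ − Wh = 0 → δ = (W + √(W² + 2kWh))/k
δ = (77.499 + √(6006.1 + 324910))/9.2753 = (77.499 + 575.25)/9.2753 = 70.375 mm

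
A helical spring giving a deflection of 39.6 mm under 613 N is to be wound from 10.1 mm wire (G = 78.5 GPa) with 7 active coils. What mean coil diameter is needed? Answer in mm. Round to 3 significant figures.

98.0 mm

Required rate k = F/δ = 613/39.6 = 15.48 N/mm
D = (Gd⁴/(8N_a·k))^(1/3) = (78.5×10³·10.1⁴/(8·7·15.48))^(1/3)
  = (942327)^(1/3) = 98.0394 mm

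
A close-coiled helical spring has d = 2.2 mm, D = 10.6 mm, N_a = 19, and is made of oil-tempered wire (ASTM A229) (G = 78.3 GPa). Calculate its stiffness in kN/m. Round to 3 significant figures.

k = Gd⁴/(8D³N_a) = (78.3×10³ × 2.2⁴) / (8 × 10.6³ × 19)
  = 1.83422e+06 / 181034 = 10.132 N/mm

10.1 kN/m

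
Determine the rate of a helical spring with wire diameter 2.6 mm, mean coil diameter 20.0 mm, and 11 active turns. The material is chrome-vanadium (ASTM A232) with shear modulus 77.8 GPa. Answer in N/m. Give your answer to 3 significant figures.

5050 N/m

k = Gd⁴/(8D³N_a) = (77.8×10³ × 2.6⁴) / (8 × 20.0³ × 11)
  = 3.55527e+06 / 704000 = 5.0501 N/mm = 5050.1 N/m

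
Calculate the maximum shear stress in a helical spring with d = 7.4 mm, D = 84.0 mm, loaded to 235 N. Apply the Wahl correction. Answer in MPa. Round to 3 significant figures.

Spring index C = D/d = 84.0/7.4 = 11.3514
K_W = (4C−1)/(4C−4) + 0.615/C = 44.405/41.405 + 0.0542 = 1.1266
τ₀ = 8FD/(πd³) = 8·235·84.0/(π·7.4³) = 157920/1273 = 124.05 MPa
τ_max = K·τ₀ = 1.1266 × 124.05 = 139.76 MPa

140 MPa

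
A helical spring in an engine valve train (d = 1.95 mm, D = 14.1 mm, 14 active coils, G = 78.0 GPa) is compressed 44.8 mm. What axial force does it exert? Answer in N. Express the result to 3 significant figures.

k = Gd⁴/(8D³N_a) = (78.0×10³)(1.95⁴)/(8·14.1³·14) = 3.5922 N/mm
F = k·δ = 3.5922 × 44.8 = 160.93 N

161 N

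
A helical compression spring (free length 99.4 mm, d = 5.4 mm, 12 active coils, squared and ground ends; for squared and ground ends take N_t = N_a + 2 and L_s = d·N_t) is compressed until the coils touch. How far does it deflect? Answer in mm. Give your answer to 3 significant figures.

N_t = 14; L_s = 5.4·14 = 75.6 mm
δ_solid = L₀ − L_s = 99.4 − 75.6 = 23.8 mm

23.8 mm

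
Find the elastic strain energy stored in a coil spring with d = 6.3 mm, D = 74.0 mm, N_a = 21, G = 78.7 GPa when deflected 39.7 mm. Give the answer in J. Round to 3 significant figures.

1.44 J

k = Gd⁴/(8D³N_a) = (78.7×10³)(6.3⁴)/(8·74.0³·21) = 1.8211 N/mm
U = ½kδ² = 0.5 × 1.8211 × 39.7² = 1435.1 N·mm = 1.4351 J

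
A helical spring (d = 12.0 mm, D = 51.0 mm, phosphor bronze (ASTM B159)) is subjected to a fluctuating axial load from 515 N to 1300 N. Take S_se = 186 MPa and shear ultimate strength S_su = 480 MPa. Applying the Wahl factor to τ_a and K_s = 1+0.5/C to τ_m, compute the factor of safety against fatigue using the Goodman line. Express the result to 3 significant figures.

C = D/d = 51.0/12.0 = 4.2500; K_W = (4C−1)/(4C−4)+0.615/C = 1.3755; K_s = 1+0.5/C = 1.1176
F_a = (F_max−F_min)/2 = 392.5 N; F_m = (F_max+F_min)/2 = 907.5 N
τ_a = K_W·8F_aD/(πd³) = 1.3755 × 29.499 = 40.575 MPa
τ_m = K_s·8F_mD/(πd³) = 1.1176 × 68.205 = 76.229 MPa
Goodman: 1/n_f = τ_a/S_se + τ_m/S_su = 40.575/186 + 76.229/480 = 0.21815 + 0.15881 = 0.37695
n_f = 1/0.37695 = 2.653

2.65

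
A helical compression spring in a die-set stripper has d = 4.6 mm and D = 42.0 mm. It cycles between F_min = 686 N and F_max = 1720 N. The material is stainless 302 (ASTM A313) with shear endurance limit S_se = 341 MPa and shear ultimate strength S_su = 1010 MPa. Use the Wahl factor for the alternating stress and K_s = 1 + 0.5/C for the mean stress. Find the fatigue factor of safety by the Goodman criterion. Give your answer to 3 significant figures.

C = D/d = 42.0/4.6 = 9.1304; K_W = (4C−1)/(4C−4)+0.615/C = 1.1596; K_s = 1+0.5/C = 1.0548
F_a = (F_max−F_min)/2 = 517 N; F_m = (F_max+F_min)/2 = 1203 N
τ_a = K_W·8F_aD/(πd³) = 1.1596 × 568.08 = 658.74 MPa
τ_m = K_s·8F_mD/(πd³) = 1.0548 × 1321.8 = 1394.2 MPa
Goodman: 1/n_f = τ_a/S_se + τ_m/S_su = 658.74/341 + 1394.2/1010 = 1.93180 + 1.38043 = 3.3122
n_f = 1/3.3122 = 0.3019

0.302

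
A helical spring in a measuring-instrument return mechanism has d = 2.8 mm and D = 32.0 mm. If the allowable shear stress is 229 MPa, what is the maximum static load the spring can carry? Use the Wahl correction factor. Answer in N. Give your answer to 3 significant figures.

54.8 N

C = D/d = 32.0/2.8 = 11.4286
K_W = (4C−1)/(4C−4) + 0.615/C = 44.714/41.714 + 0.0538 = 1.1257
τ_max = K·8FD/(πd³) → F_max = τ_allow·πd³/(8DK)
F_max = 229·π·2.8³/(8·32.0·1.1257) = 15793/288.19 = 54.801 N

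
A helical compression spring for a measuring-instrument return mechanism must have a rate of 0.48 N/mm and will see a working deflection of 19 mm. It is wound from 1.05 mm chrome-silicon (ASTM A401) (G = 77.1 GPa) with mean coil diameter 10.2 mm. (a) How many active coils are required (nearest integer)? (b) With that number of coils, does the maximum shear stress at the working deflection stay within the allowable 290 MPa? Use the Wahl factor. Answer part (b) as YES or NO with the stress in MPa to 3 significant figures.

(a) 23 coils; (b) YES, τ_max = 235 MPa

N_a = Gd⁴/(8D³k) = (77.1×10³)(1.05⁴)/(8·10.2³·0.48) = 23 → N_a = 23
Actual rate k = Gd⁴/(8D³·23) = 0.47995 N/mm
Working load F = kδ = 0.47995·19 = 9.119 N
C = 10.2/1.05 = 9.7143; K_W = (4C−1)/(4C−4)+0.615/C = 1.1494
τ_max = K_W·8FD/(πd³) = 1.1494·204.61 = 235.17 MPa
τ_max ≤ 290 MPa → acceptable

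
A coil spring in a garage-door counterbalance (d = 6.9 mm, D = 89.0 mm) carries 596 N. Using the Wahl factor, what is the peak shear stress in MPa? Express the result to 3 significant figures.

457 MPa

Spring index C = D/d = 89.0/6.9 = 12.8986
K_W = (4C−1)/(4C−4) + 0.615/C = 50.594/47.594 + 0.0477 = 1.1107
τ₀ = 8FD/(πd³) = 8·596·89.0/(π·6.9³) = 424352/1032 = 411.18 MPa
τ_max = K·τ₀ = 1.1107 × 411.18 = 456.7 MPa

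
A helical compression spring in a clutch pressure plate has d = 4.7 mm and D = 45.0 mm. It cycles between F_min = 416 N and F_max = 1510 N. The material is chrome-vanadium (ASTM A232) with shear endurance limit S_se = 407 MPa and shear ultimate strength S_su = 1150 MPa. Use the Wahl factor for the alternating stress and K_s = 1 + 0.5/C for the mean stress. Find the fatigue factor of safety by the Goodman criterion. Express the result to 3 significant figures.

C = D/d = 45.0/4.7 = 9.5745; K_W = (4C−1)/(4C−4)+0.615/C = 1.1517; K_s = 1+0.5/C = 1.0522
F_a = (F_max−F_min)/2 = 547 N; F_m = (F_max+F_min)/2 = 963 N
τ_a = K_W·8F_aD/(πd³) = 1.1517 × 603.74 = 695.32 MPa
τ_m = K_s·8F_mD/(πd³) = 1.0522 × 1062.9 = 1118.4 MPa
Goodman: 1/n_f = τ_a/S_se + τ_m/S_su = 695.32/407 + 1118.4/1150 = 1.70841 + 0.97251 = 2.6809
n_f = 1/2.6809 = 0.373

0.373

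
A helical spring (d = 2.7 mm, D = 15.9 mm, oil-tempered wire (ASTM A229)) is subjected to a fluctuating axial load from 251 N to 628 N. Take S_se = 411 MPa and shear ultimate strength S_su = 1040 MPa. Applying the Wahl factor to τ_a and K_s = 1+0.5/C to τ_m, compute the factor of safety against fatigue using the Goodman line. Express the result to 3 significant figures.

0.470

C = D/d = 15.9/2.7 = 5.8889; K_W = (4C−1)/(4C−4)+0.615/C = 1.2578; K_s = 1+0.5/C = 1.0849
F_a = (F_max−F_min)/2 = 188.5 N; F_m = (F_max+F_min)/2 = 439.5 N
τ_a = K_W·8F_aD/(πd³) = 1.2578 × 387.75 = 487.73 MPa
τ_m = K_s·8F_mD/(πd³) = 1.0849 × 904.08 = 980.84 MPa
Goodman: 1/n_f = τ_a/S_se + τ_m/S_su = 487.73/411 + 980.84/1040 = 1.18670 + 0.94311 = 2.1298
n_f = 1/2.1298 = 0.4695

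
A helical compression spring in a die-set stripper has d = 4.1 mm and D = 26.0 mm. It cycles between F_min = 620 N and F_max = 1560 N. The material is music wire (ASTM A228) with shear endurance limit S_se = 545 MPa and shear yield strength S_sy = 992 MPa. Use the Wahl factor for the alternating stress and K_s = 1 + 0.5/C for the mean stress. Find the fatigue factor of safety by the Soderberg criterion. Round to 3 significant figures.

C = D/d = 26.0/4.1 = 6.3415; K_W = (4C−1)/(4C−4)+0.615/C = 1.2374; K_s = 1+0.5/C = 1.0788
F_a = (F_max−F_min)/2 = 470 N; F_m = (F_max+F_min)/2 = 1090 N
τ_a = K_W·8F_aD/(πd³) = 1.2374 × 451.5 = 558.68 MPa
τ_m = K_s·8F_mD/(πd³) = 1.0788 × 1047.1 = 1129.7 MPa
Soderberg: 1/n_f = τ_a/S_se + τ_m/S_sy = 558.68/545 + 1129.7/992 = 1.02511 + 1.13877 = 2.1639
n_f = 1/2.1639 = 0.4621

0.462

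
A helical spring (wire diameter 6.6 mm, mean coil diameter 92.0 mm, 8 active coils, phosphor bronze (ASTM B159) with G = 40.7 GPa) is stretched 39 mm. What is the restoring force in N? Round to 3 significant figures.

60.4 N

k = Gd⁴/(8D³N_a) = (40.7×10³)(6.6⁴)/(8·92.0³·8) = 1.5496 N/mm
F = k·δ = 1.5496 × 39 = 60.435 N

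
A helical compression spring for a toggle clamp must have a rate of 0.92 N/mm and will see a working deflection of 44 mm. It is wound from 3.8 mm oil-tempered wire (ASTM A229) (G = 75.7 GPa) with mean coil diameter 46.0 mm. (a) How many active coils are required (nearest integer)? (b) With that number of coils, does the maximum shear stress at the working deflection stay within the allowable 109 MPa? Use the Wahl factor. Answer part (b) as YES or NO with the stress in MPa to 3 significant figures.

(a) 22 coils; (b) YES, τ_max = 96.8 MPa

N_a = Gd⁴/(8D³k) = (75.7×10³)(3.8⁴)/(8·46.0³·0.92) = 22.03 → N_a = 22
Actual rate k = Gd⁴/(8D³·22) = 0.92139 N/mm
Working load F = kδ = 0.92139·44 = 40.541 N
C = 46.0/3.8 = 12.1053; K_W = (4C−1)/(4C−4)+0.615/C = 1.1183
τ_max = K_W·8FD/(πd³) = 1.1183·86.545 = 96.787 MPa
τ_max ≤ 109 MPa → acceptable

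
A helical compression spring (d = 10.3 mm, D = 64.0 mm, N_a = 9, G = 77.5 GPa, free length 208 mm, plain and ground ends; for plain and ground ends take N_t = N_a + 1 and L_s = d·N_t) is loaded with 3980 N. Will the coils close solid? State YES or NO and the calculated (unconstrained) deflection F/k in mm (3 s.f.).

NO, δ = 86.1 mm

k = Gd⁴/(8D³N_a) = (77.5×10³)(10.3⁴)/(8·64.0³·9) = 46.214 N/mm
N_t = 10; L_s = 10.3·10 = 103 mm; δ_solid = L₀ − L_s = 208 − 103 = 105 mm
δ = F/k = 3980/46.214 = 86.12 mm
δ < δ_solid → spring does not go solid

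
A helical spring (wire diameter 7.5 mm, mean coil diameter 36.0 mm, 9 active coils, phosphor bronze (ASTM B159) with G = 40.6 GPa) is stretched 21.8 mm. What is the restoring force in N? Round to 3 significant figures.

k = Gd⁴/(8D³N_a) = (40.6×10³)(7.5⁴)/(8·36.0³·9) = 38.241 N/mm
F = k·δ = 38.241 × 21.8 = 833.66 N

834 N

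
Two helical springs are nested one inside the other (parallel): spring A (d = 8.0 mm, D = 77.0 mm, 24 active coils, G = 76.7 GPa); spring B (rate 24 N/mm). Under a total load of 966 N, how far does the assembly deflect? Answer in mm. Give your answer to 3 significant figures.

35.0 mm

k_A = Gd⁴/(8D³N_a) = (76.7×10³)(8.0⁴)/(8·77.0³·24) = 3.5841 N/mm
Parallel: k_eq = 3.5841 + 24 = 27.584 N/mm
δ = F/k_eq = 966/27.584 = 35.02 mm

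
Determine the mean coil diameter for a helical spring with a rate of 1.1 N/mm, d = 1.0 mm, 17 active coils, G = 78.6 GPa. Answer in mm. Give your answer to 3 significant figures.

8.07 mm

D = (Gd⁴/(8N_a·k))^(1/3) = (78.6×10³·1.0⁴/(8·17·1.1))^(1/3)
  = (525.401)^(1/3) = 8.0692 mm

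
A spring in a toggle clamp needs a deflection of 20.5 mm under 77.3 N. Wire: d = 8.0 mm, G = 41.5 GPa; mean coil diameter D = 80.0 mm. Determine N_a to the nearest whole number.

11

Required rate k = F/δ = 77.3/20.5 = 3.7707 N/mm
N_a = Gd⁴/(8D³k) = (41.5×10³ × 8.0⁴)/(8 × 80.0³ × 3.7707)
    = 1.69984e+08 / 1.54449e+07 = 11.01 → 11 coils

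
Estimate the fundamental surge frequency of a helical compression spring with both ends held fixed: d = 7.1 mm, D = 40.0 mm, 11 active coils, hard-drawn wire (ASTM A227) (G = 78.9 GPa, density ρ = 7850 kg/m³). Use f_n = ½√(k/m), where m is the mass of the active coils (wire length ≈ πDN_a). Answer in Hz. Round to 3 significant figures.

k = Gd⁴/(8D³N_a) = (78.9×10³)(7.1⁴)/(8·40.0³·11) = 35.6 N/mm = 35600 N/m
Wire length L = πDN_a = π·40.0·11 = 1382.3 mm
m = ρ·(πd²/4)·L = 7850 × 39.592×10⁻⁶ m² × 1.3823 m = 0.42961 kg
f_n = ½√(k/m) = 0.5·√(35600/0.42961) = 0.5·√(82865) = 143.93 Hz

144 Hz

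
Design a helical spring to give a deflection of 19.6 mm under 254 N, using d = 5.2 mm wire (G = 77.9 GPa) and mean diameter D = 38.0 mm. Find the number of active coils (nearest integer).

10

Required rate k = F/δ = 254/19.6 = 12.959 N/mm
N_a = Gd⁴/(8D³k) = (77.9×10³ × 5.2⁴)/(8 × 38.0³ × 12.959)
    = 5.69575e+07 / 5.68877e+06 = 10.01 → 10 coils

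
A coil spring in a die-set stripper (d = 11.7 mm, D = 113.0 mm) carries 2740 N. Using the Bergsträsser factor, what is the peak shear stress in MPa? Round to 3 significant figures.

Spring index C = D/d = 113.0/11.7 = 9.6581
K_B = (4C+2)/(4C−3) = 40.632/35.632 = 1.1403
τ₀ = 8FD/(πd³) = 8·2740·113.0/(π·11.7³) = 2.47696e+06/5031.6 = 492.28 MPa
τ_max = K·τ₀ = 1.1403 × 492.28 = 561.36 MPa

561 MPa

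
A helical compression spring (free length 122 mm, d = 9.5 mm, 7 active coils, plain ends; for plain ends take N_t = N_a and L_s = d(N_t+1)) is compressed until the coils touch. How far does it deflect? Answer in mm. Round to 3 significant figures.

46.0 mm

N_t = 7; L_s = 9.5·8 = 76 mm
δ_solid = L₀ − L_s = 122 − 76 = 46 mm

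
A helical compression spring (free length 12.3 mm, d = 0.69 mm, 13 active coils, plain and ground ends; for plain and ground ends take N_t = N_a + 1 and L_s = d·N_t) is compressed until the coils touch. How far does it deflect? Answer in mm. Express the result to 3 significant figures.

N_t = 14; L_s = 0.69·14 = 9.66 mm
δ_solid = L₀ − L_s = 12.3 − 9.66 = 2.64 mm

2.64 mm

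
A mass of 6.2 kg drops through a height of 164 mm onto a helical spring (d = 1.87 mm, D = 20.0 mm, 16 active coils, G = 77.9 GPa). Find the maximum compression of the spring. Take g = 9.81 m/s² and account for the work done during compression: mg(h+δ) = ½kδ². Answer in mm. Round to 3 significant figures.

226 mm

k = Gd⁴/(8D³N_a) = (77.9×10³)(1.87⁴)/(8·20.0³·16) = 0.93026 N/mm
W = mg = 6.2 × 9.81 = 60.822 N
½kδ² − Wδ − Wh = 0 → δ = (W + √(W² + 2kWh))/k
δ = (60.822 + √(3699.3 + 18558.3))/0.93026 = (60.822 + 149.19)/0.93026 = 225.76 mm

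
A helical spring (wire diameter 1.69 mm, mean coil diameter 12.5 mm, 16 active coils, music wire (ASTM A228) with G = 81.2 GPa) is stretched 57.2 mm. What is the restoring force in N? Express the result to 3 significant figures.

152 N

k = Gd⁴/(8D³N_a) = (81.2×10³)(1.69⁴)/(8·12.5³·16) = 2.6495 N/mm
F = k·δ = 2.6495 × 57.2 = 151.55 N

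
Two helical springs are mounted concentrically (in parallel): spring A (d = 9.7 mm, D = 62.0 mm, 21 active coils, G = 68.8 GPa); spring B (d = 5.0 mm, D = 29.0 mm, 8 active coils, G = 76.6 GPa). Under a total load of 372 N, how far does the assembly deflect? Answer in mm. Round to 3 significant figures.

8.11 mm

k_A = Gd⁴/(8D³N_a) = (68.8×10³)(9.7⁴)/(8·62.0³·21) = 15.212 N/mm
k_B = Gd⁴/(8D³N_a) = (76.6×10³)(5.0⁴)/(8·29.0³·8) = 30.671 N/mm
Parallel: k_eq = 15.212 + 30.671 = 45.884 N/mm
δ = F/k_eq = 372/45.884 = 8.1075 mm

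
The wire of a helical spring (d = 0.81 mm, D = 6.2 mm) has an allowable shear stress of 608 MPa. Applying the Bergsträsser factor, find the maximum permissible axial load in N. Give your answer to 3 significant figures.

C = D/d = 6.2/0.81 = 7.6543
K_B = (4C+2)/(4C−3) = 32.617/27.617 = 1.1810
τ_max = K·8FD/(πd³) → F_max = τ_allow·πd³/(8DK)
F_max = 608·π·0.81³/(8·6.2·1.1810) = 1015.1/58.58 = 17.328 N

17.3 N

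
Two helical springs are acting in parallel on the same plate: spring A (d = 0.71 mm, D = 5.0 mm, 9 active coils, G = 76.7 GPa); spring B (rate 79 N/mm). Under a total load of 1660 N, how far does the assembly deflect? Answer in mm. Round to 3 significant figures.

20.5 mm

k_A = Gd⁴/(8D³N_a) = (76.7×10³)(0.71⁴)/(8·5.0³·9) = 2.1656 N/mm
Parallel: k_eq = 2.1656 + 79 = 81.166 N/mm
δ = F/k_eq = 1660/81.166 = 20.452 mm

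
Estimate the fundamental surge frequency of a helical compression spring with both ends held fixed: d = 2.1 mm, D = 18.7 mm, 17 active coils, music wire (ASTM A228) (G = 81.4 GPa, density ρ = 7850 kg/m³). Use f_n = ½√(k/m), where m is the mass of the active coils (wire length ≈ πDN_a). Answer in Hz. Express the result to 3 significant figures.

k = Gd⁴/(8D³N_a) = (81.4×10³)(2.1⁴)/(8·18.7³·17) = 1.7801 N/mm = 1780.1 N/m
Wire length L = πDN_a = π·18.7·17 = 998.71 mm
m = ρ·(πd²/4)·L = 7850 × 3.4636×10⁻⁶ m² × 0.99871 m = 0.027154 kg
f_n = ½√(k/m) = 0.5·√(1780.1/0.027154) = 0.5·√(65554) = 128.02 Hz

128 Hz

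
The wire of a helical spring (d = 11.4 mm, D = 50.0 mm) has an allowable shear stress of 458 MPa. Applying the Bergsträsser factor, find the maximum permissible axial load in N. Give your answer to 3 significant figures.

C = D/d = 50.0/11.4 = 4.3860
K_B = (4C+2)/(4C−3) = 19.544/14.544 = 1.3438
τ_max = K·8FD/(πd³) → F_max = τ_allow·πd³/(8DK)
F_max = 458·π·11.4³/(8·50.0·1.3438) = 2.1317e+06/537.52 = 3965.9 N

3970 N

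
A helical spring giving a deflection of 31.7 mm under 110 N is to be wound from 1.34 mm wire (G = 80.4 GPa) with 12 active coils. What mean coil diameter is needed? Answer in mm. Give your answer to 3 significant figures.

Required rate k = F/δ = 110/31.7 = 3.47 N/mm
D = (Gd⁴/(8N_a·k))^(1/3) = (80.4×10³·1.34⁴/(8·12·3.47))^(1/3)
  = (778.163)^(1/3) = 9.1979 mm

9.20 mm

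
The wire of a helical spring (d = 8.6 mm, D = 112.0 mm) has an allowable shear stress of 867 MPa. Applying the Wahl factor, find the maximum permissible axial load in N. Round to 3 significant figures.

1740 N

C = D/d = 112.0/8.6 = 13.0233
K_W = (4C−1)/(4C−4) + 0.615/C = 51.093/48.093 + 0.0472 = 1.1096
τ_max = K·8FD/(πd³) → F_max = τ_allow·πd³/(8DK)
F_max = 867·π·8.6³/(8·112.0·1.1096) = 1.7325e+06/994.2 = 1742.6 N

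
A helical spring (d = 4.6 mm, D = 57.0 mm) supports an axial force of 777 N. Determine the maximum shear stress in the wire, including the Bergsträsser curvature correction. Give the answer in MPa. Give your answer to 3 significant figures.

Spring index C = D/d = 57.0/4.6 = 12.3913
K_B = (4C+2)/(4C−3) = 51.565/46.565 = 1.1074
τ₀ = 8FD/(πd³) = 8·777·57.0/(π·4.6³) = 354312/305.79 = 1158.7 MPa
τ_max = K·τ₀ = 1.1074 × 1158.7 = 1283.1 MPa

1280 MPa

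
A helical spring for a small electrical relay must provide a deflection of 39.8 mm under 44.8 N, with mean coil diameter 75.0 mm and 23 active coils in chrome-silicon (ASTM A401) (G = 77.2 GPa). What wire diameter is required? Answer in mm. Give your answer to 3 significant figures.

Required rate k = F/δ = 44.8/39.8 = 1.1256 N/mm
d = (8D³N_a·k / G)^(1/4) = (8·75.0³·23·1.1256 / (77.2×10³))^0.25
  = (1131.8)^0.25 = 5.8002 mm

5.80 mm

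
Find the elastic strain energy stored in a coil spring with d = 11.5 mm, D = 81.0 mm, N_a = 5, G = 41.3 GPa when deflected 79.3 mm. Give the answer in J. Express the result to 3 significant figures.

k = Gd⁴/(8D³N_a) = (41.3×10³)(11.5⁴)/(8·81.0³·5) = 33.98 N/mm
U = ½kδ² = 0.5 × 33.98 × 79.3² = 1.0684e+05 N·mm = 106.84 J

107 J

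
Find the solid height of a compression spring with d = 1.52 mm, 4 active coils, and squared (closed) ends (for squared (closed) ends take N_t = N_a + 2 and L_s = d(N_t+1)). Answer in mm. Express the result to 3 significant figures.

squared (closed) ends: N_t = N_a + 2 = 4 + 2 = 6
L_s = d·(N_t+1) = 1.52 × 7 = 10.64 mm

10.6 mm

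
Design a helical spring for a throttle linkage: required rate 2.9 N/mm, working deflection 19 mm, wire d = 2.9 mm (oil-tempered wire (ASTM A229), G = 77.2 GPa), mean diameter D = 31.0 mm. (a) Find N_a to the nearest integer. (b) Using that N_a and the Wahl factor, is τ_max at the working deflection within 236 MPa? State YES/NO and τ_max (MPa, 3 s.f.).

N_a = Gd⁴/(8D³k) = (77.2×10³)(2.9⁴)/(8·31.0³·2.9) = 7.9 → N_a = 8
Actual rate k = Gd⁴/(8D³·8) = 2.8638 N/mm
Working load F = kδ = 2.8638·19 = 54.412 N
C = 31.0/2.9 = 10.6897; K_W = (4C−1)/(4C−4)+0.615/C = 1.1349
τ_max = K_W·8FD/(πd³) = 1.1349·176.12 = 199.88 MPa
τ_max ≤ 236 MPa → acceptable

(a) 8 coils; (b) YES, τ_max = 200 MPa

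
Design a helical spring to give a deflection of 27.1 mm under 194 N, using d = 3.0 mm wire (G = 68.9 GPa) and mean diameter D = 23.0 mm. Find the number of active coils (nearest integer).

8

Required rate k = F/δ = 194/27.1 = 7.1587 N/mm
N_a = Gd⁴/(8D³k) = (68.9×10³ × 3.0⁴)/(8 × 23.0³ × 7.1587)
    = 5.5809e+06 / 696796 = 8.009 → 8 coils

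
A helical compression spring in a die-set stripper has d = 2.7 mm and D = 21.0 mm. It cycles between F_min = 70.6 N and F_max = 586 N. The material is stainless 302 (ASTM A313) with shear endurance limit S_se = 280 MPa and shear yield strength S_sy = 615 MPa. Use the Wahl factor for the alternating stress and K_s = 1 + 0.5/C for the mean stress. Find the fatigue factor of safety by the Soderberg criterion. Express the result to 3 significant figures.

C = D/d = 21.0/2.7 = 7.7778; K_W = (4C−1)/(4C−4)+0.615/C = 1.1897; K_s = 1+0.5/C = 1.0643
F_a = (F_max−F_min)/2 = 257.7 N; F_m = (F_max+F_min)/2 = 328.3 N
τ_a = K_W·8F_aD/(πd³) = 1.1897 × 700.14 = 832.97 MPa
τ_m = K_s·8F_mD/(πd³) = 1.0643 × 891.95 = 949.29 MPa
Soderberg: 1/n_f = τ_a/S_se + τ_m/S_sy = 832.97/280 + 949.29/615 = 2.97490 + 1.54356 = 4.5185
n_f = 1/4.5185 = 0.2213

0.221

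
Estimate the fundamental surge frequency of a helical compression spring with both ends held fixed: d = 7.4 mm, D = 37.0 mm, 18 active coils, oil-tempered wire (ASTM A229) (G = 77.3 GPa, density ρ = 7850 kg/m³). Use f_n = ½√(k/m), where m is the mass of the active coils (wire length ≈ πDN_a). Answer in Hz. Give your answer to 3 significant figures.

k = Gd⁴/(8D³N_a) = (77.3×10³)(7.4⁴)/(8·37.0³·18) = 31.779 N/mm = 31779 N/m
Wire length L = πDN_a = π·37.0·18 = 2092.3 mm
m = ρ·(πd²/4)·L = 7850 × 43.008×10⁻⁶ m² × 2.0923 m = 0.70639 kg
f_n = ½√(k/m) = 0.5·√(31779/0.70639) = 0.5·√(44987) = 106.05 Hz

106 Hz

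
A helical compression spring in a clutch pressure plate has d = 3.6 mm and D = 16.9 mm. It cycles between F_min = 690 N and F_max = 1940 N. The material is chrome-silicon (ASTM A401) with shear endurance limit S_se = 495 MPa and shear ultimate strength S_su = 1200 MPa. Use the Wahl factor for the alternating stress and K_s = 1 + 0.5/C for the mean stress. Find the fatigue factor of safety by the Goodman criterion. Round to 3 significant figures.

0.374

C = D/d = 16.9/3.6 = 4.6944; K_W = (4C−1)/(4C−4)+0.615/C = 1.3340; K_s = 1+0.5/C = 1.1065
F_a = (F_max−F_min)/2 = 625 N; F_m = (F_max+F_min)/2 = 1315 N
τ_a = K_W·8F_aD/(πd³) = 1.3340 × 576.5 = 769.06 MPa
τ_m = K_s·8F_mD/(πd³) = 1.1065 × 1213 = 1342.1 MPa
Goodman: 1/n_f = τ_a/S_se + τ_m/S_su = 769.06/495 + 1342.1/1200 = 1.55365 + 1.11846 = 2.6721
n_f = 1/2.6721 = 0.3742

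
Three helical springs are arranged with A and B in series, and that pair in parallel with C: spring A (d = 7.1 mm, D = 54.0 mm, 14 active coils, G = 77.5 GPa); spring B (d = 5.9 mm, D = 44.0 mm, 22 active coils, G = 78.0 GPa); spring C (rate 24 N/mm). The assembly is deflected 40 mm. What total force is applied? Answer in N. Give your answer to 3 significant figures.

1120 N

k_A = Gd⁴/(8D³N_a) = (77.5×10³)(7.1⁴)/(8·54.0³·14) = 11.167 N/mm
k_B = Gd⁴/(8D³N_a) = (78.0×10³)(5.9⁴)/(8·44.0³·22) = 6.3042 N/mm
Springs A,B series: k_AB = 1/(1/11.167+1/6.3042) = 4.0294 N/mm; parallel with C: k_eq = 4.0294+24 = 28.029 N/mm
F = k_eq·δ = 28.029·40 = 1121.2 N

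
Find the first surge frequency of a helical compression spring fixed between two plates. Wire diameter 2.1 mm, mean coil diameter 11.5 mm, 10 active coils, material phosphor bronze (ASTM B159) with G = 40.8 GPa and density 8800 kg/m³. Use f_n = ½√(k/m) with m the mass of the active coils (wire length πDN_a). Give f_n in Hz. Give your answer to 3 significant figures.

385 Hz

k = Gd⁴/(8D³N_a) = (40.8×10³)(2.1⁴)/(8·11.5³·10) = 6.5216 N/mm = 6521.6 N/m
Wire length L = πDN_a = π·11.5·10 = 361.28 mm
m = ρ·(πd²/4)·L = 8800 × 3.4636×10⁻⁶ m² × 0.36128 m = 0.011012 kg
f_n = ½√(k/m) = 0.5·√(6521.6/0.011012) = 0.5·√(5.9224e+05) = 384.78 Hz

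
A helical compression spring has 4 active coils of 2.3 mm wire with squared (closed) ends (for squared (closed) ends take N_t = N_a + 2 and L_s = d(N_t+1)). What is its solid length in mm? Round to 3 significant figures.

squared (closed) ends: N_t = N_a + 2 = 4 + 2 = 6
L_s = d·(N_t+1) = 2.3 × 7 = 16.1 mm

16.1 mm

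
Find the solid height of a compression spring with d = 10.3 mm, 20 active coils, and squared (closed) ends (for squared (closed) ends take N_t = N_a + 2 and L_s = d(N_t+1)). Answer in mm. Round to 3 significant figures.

squared (closed) ends: N_t = N_a + 2 = 20 + 2 = 22
L_s = d·(N_t+1) = 10.3 × 23 = 236.9 mm

237 mm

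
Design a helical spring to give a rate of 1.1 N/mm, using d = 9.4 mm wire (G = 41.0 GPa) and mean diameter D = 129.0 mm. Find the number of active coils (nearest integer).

17

N_a = Gd⁴/(8D³k) = (41.0×10³ × 9.4⁴)/(8 × 129.0³ × 1.1)
    = 3.20107e+08 / 1.88909e+07 = 16.95 → 17 coils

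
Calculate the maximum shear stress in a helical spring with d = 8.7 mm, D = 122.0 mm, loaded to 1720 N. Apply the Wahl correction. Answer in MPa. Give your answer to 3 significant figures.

Spring index C = D/d = 122.0/8.7 = 14.0230
K_W = (4C−1)/(4C−4) + 0.615/C = 55.092/52.092 + 0.0439 = 1.1014
τ₀ = 8FD/(πd³) = 8·1720·122.0/(π·8.7³) = 1.67872e+06/2068.7 = 811.47 MPa
τ_max = K·τ₀ = 1.1014 × 811.47 = 893.79 MPa

894 MPa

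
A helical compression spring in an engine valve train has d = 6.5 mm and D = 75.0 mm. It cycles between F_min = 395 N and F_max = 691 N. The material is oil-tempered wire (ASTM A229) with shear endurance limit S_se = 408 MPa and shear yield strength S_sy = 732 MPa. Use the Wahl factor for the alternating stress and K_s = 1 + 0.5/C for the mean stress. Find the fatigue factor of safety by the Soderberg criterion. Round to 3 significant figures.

1.22

C = D/d = 75.0/6.5 = 11.5385; K_W = (4C−1)/(4C−4)+0.615/C = 1.1245; K_s = 1+0.5/C = 1.0433
F_a = (F_max−F_min)/2 = 148 N; F_m = (F_max+F_min)/2 = 543 N
τ_a = K_W·8F_aD/(πd³) = 1.1245 × 102.93 = 115.74 MPa
τ_m = K_s·8F_mD/(πd³) = 1.0433 × 377.63 = 393.99 MPa
Soderberg: 1/n_f = τ_a/S_se + τ_m/S_sy = 115.74/408 + 393.99/732 = 0.28367 + 0.53824 = 0.8219
n_f = 1/0.8219 = 1.217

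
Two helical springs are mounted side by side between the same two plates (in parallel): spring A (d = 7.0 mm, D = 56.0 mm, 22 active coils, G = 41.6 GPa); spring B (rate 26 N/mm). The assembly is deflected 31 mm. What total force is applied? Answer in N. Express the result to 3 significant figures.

k_A = Gd⁴/(8D³N_a) = (41.6×10³)(7.0⁴)/(8·56.0³·22) = 3.2315 N/mm
Parallel: k_eq = 3.2315 + 26 = 29.232 N/mm
F = k_eq·δ = 29.232·31 = 906.18 N

906 N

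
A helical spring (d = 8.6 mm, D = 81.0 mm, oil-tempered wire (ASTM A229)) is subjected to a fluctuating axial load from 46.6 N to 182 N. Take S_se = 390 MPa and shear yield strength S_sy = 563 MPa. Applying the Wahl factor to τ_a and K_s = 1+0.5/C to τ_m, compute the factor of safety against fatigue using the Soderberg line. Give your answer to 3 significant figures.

7.45

C = D/d = 81.0/8.6 = 9.4186; K_W = (4C−1)/(4C−4)+0.615/C = 1.1544; K_s = 1+0.5/C = 1.0531
F_a = (F_max−F_min)/2 = 67.7 N; F_m = (F_max+F_min)/2 = 114.3 N
τ_a = K_W·8F_aD/(πd³) = 1.1544 × 21.954 = 25.344 MPa
τ_m = K_s·8F_mD/(πd³) = 1.0531 × 37.066 = 39.034 MPa
Soderberg: 1/n_f = τ_a/S_se + τ_m/S_sy = 25.344/390 + 39.034/563 = 0.06498 + 0.06933 = 0.13432
n_f = 1/0.13432 = 7.445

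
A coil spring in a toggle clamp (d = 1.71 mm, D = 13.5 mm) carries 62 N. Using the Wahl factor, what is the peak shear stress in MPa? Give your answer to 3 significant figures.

506 MPa

Spring index C = D/d = 13.5/1.71 = 7.8947
K_W = (4C−1)/(4C−4) + 0.615/C = 30.579/27.579 + 0.0779 = 1.1867
τ₀ = 8FD/(πd³) = 8·62·13.5/(π·1.71³) = 6696/15.709 = 426.26 MPa
τ_max = K·τ₀ = 1.1867 × 426.26 = 505.84 MPa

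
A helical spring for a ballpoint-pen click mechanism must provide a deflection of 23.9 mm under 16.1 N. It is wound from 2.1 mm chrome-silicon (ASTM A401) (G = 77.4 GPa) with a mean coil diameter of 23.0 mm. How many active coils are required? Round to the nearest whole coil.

Required rate k = F/δ = 16.1/23.9 = 0.67364 N/mm
N_a = Gd⁴/(8D³k) = (77.4×10³ × 2.1⁴)/(8 × 23.0³ × 0.67364)
    = 1.50528e+06 / 65569.4 = 22.96 → 23 coils

23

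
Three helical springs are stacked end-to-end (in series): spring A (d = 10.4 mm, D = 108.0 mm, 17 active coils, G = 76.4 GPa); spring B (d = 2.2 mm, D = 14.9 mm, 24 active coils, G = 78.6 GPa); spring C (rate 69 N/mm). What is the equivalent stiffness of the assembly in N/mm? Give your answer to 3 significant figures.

1.81 N/mm

k_A = Gd⁴/(8D³N_a) = (76.4×10³)(10.4⁴)/(8·108.0³·17) = 5.2169 N/mm
k_B = Gd⁴/(8D³N_a) = (78.6×10³)(2.2⁴)/(8·14.9³·24) = 2.899 N/mm
Series: 1/k_eq = 1/5.2169 + 1/2.899 + 1/69 = 0.55112; k_eq = 1.8145 N/mm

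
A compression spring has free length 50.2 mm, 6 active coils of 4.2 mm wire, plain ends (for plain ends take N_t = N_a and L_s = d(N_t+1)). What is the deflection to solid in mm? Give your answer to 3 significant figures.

N_t = 6; L_s = 4.2·7 = 29.4 mm
δ_solid = L₀ − L_s = 50.2 − 29.4 = 20.8 mm

20.8 mm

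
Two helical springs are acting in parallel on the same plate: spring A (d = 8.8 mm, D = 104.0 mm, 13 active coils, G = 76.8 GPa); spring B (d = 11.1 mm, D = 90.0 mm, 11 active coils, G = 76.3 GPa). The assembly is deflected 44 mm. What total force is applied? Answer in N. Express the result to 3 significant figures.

k_A = Gd⁴/(8D³N_a) = (76.8×10³)(8.8⁴)/(8·104.0³·13) = 3.9369 N/mm
k_B = Gd⁴/(8D³N_a) = (76.3×10³)(11.1⁴)/(8·90.0³·11) = 18.055 N/mm
Parallel: k_eq = 3.9369 + 18.055 = 21.992 N/mm
F = k_eq·δ = 21.992·44 = 967.66 N

968 N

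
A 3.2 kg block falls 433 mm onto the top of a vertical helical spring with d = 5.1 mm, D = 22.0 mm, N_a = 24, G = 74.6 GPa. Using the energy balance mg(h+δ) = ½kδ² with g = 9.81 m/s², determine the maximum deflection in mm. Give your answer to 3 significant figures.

k = Gd⁴/(8D³N_a) = (74.6×10³)(5.1⁴)/(8·22.0³·24) = 24.686 N/mm
W = mg = 3.2 × 9.81 = 31.392 N
½kδ² − Wδ − Wh = 0 → δ = (W + √(W² + 2kWh))/k
δ = (31.392 + √(985.46 + 671100))/24.686 = (31.392 + 819.81)/24.686 = 34.481 mm

34.5 mm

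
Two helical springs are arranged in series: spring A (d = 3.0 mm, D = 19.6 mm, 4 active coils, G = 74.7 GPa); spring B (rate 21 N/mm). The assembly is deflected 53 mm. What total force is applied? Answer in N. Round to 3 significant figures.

606 N

k_A = Gd⁴/(8D³N_a) = (74.7×10³)(3.0⁴)/(8·19.6³·4) = 25.112 N/mm
Series: 1/k_eq = 1/25.112 + 1/21 = 0.08744; k_eq = 11.436 N/mm
F = k_eq·δ = 11.436·53 = 606.13 N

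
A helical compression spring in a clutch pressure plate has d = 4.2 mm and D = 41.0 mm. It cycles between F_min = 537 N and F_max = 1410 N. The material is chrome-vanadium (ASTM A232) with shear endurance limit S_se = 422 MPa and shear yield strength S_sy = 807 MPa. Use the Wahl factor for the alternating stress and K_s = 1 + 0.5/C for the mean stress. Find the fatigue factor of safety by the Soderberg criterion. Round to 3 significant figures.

C = D/d = 41.0/4.2 = 9.7619; K_W = (4C−1)/(4C−4)+0.615/C = 1.1486; K_s = 1+0.5/C = 1.0512
F_a = (F_max−F_min)/2 = 436.5 N; F_m = (F_max+F_min)/2 = 973.5 N
τ_a = K_W·8F_aD/(πd³) = 1.1486 × 615.12 = 706.53 MPa
τ_m = K_s·8F_mD/(πd³) = 1.0512 × 1371.9 = 1442.1 MPa
Soderberg: 1/n_f = τ_a/S_se + τ_m/S_sy = 706.53/422 + 1442.1/807 = 1.67423 + 1.78703 = 3.4613
n_f = 1/3.4613 = 0.2889

0.289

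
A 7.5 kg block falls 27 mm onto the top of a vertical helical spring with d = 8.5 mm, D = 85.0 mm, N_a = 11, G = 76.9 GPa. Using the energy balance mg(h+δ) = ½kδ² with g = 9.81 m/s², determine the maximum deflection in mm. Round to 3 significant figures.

k = Gd⁴/(8D³N_a) = (76.9×10³)(8.5⁴)/(8·85.0³·11) = 7.4278 N/mm
W = mg = 7.5 × 9.81 = 73.575 N
½kδ² − Wδ − Wh = 0 → δ = (W + √(W² + 2kWh))/k
δ = (73.575 + √(5413.3 + 29511.2))/7.4278 = (73.575 + 186.88)/7.4278 = 35.065 mm

35.1 mm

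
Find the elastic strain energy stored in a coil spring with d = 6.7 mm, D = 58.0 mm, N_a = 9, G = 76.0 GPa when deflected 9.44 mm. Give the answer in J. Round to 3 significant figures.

k = Gd⁴/(8D³N_a) = (76.0×10³)(6.7⁴)/(8·58.0³·9) = 10.902 N/mm
U = ½kδ² = 0.5 × 10.902 × 9.44² = 485.75 N·mm = 0.48575 J

0.486 J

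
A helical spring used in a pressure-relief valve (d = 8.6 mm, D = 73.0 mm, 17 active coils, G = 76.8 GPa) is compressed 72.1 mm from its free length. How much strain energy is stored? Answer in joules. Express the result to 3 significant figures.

k = Gd⁴/(8D³N_a) = (76.8×10³)(8.6⁴)/(8·73.0³·17) = 7.9405 N/mm
U = ½kδ² = 0.5 × 7.9405 × 72.1² = 20639 N·mm = 20.639 J

20.6 J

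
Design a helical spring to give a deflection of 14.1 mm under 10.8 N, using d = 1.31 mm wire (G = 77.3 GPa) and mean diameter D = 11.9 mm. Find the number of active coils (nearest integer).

Required rate k = F/δ = 10.8/14.1 = 0.76596 N/mm
N_a = Gd⁴/(8D³k) = (77.3×10³ × 1.31⁴)/(8 × 11.9³ × 0.76596)
    = 227648 / 10326.1 = 22.05 → 22 coils

22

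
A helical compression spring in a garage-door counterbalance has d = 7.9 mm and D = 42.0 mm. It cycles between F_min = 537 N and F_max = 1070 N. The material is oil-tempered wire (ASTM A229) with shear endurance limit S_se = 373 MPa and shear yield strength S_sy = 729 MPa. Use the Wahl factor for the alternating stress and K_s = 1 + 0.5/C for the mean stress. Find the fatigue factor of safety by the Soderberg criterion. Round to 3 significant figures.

C = D/d = 42.0/7.9 = 5.3165; K_W = (4C−1)/(4C−4)+0.615/C = 1.2894; K_s = 1+0.5/C = 1.0940
F_a = (F_max−F_min)/2 = 266.5 N; F_m = (F_max+F_min)/2 = 803.5 N
τ_a = K_W·8F_aD/(πd³) = 1.2894 × 57.81 = 74.542 MPa
τ_m = K_s·8F_mD/(πd³) = 1.0940 × 174.3 = 190.69 MPa
Soderberg: 1/n_f = τ_a/S_se + τ_m/S_sy = 74.542/373 + 190.69/729 = 0.19985 + 0.26158 = 0.46142
n_f = 1/0.46142 = 2.167

2.17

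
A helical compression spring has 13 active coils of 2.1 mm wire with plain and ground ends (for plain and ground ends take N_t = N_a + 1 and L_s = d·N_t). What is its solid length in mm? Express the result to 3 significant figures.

plain and ground ends: N_t = N_a + 1 = 13 + 1 = 14
L_s = d·N_t = 2.1 × 14 = 29.4 mm

29.4 mm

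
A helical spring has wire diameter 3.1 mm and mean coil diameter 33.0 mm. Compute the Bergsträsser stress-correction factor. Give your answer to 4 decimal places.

C = D/d = 33.0/3.1 = 10.6452
K_B = (4C+2)/(4C−3) = 44.581/39.581 = 1.1263

1.1263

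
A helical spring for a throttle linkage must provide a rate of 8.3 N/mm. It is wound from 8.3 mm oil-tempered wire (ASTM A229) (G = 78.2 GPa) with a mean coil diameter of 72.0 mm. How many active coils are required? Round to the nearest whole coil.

15

N_a = Gd⁴/(8D³k) = (78.2×10³ × 8.3⁴)/(8 × 72.0³ × 8.3)
    = 3.71124e+08 / 2.47837e+07 = 14.97 → 15 coils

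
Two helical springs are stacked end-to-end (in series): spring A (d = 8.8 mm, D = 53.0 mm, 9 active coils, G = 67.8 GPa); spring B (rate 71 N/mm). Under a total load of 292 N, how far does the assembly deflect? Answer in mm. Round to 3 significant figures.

k_A = Gd⁴/(8D³N_a) = (67.8×10³)(8.8⁴)/(8·53.0³·9) = 37.932 N/mm
Series: 1/k_eq = 1/37.932 + 1/71 = 0.040448; k_eq = 24.723 N/mm
δ = F/k_eq = 292/24.723 = 11.811 mm

11.8 mm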